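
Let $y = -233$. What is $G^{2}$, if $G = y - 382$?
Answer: $378225$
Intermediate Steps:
$G = -615$ ($G = -233 - 382 = -615$)
$G^{2} = \left(-615\right)^{2} = 378225$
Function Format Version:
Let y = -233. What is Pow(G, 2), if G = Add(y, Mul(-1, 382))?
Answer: 378225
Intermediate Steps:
G = -615 (G = Add(-233, Mul(-1, 382)) = Add(-233, -382) = -615)
Pow(G, 2) = Pow(-615, 2) = 378225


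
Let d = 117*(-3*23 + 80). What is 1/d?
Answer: 1/1287 ≈ 0.00077700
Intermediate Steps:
d = 1287 (d = 117*(-69 + 80) = 117*11 = 1287)
1/d = 1/1287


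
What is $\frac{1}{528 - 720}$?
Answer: $- \frac{1}{192} \approx -0.0052083$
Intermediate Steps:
$\frac{1}{528 - 720} = \frac{1}{-192} = - \frac{1}{192}$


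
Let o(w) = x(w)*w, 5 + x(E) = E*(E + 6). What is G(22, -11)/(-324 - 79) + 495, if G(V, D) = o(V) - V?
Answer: 186065/403 ≈ 461.70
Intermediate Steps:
x(E) = -5 + E*(6 + E) (x(E) = -5 + E*(E + 6) = -5 + E*(6 + E))
o(w) = w*(-5 + w² + 6*w) (o(w) = (-5 + w² + 6*w)*w = w*(-5 + w² + 6*w))
G(V, D) = -V + V*(-5 + V² + 6*V) (G(V, D) = V*(-5 + V² + 6*V) - V = -V + V*(-5 + V² + 6*V))
G(22, -11)/(-324 - 79) + 495 = (22*(-6 + 22² + 6*22))/(-324 - 79) + 495 = (22*(-6 + 484 + 132))/(-403) + 495 = (22*610)*(-1/403) + 495 = 13420*(-1/403) + 495 = -13420/403 + 495 = 186065/403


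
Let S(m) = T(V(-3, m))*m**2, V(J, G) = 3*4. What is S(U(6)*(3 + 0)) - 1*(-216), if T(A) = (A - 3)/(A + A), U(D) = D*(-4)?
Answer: 2160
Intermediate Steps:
U(D) = -4*D
V(J, G) = 12
T(A) = (-3 + A)/(2*A) (T(A) = (-3 + A)/((2*A)) = (-3 + A)*(1/(2*A)) = (-3 + A)/(2*A))
S(m) = 3*m**2/8 (S(m) = ((1/2)*(-3 + 12)/12)*m**2 = ((1/2)*(1/12)*9)*m**2 = 3*m**2/8)
S(U(6)*(3 + 0)) - 1*(-216) = 3*((-4*6)*(3 + 0))**2/8 - 1*(-216) = 3*(-24*3)**2/8 + 216 = (3/8)*(-72)**2 + 216 = (3/8)*5184 + 216 = 1944 + 216 = 2160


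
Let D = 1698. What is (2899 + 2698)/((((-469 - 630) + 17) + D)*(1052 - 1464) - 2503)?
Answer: -5597/256295 ≈ -0.021838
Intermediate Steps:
(2899 + 2698)/((((-469 - 630) + 17) + D)*(1052 - 1464) - 2503) = (2899 + 2698)/((((-469 - 630) + 17) + 1698)*(1052 - 1464) - 2503) = 5597/(((-1099 + 17) + 1698)*(-412) - 2503) = 5597/((-1082 + 1698)*(-412) - 2503) = 5597/(616*(-412) - 2503) = 5597/(-253792 - 2503) = 5597/(-256295) = 5597*(-1/256295) = -5597/256295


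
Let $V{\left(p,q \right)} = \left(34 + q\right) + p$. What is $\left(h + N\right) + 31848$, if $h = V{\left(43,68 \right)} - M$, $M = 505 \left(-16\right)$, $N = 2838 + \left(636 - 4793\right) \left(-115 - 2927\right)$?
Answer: $12688505$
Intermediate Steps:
$N = 12648432$ ($N = 2838 - -12645594 = 2838 + 12645594 = 12648432$)
$M = -8080$
$V{\left(p,q \right)} = 34 + p + q$
$h = 8225$ ($h = \left(34 + 43 + 68\right) - -8080 = 145 + 8080 = 8225$)
$\left(h + N\right) + 31848 = \left(8225 + 12648432\right) + 31848 = 12656657 + 31848 = 12688505$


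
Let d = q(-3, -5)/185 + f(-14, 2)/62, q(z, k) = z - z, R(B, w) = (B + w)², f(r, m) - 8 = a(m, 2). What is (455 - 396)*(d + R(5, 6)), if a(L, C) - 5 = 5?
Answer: 221840/31 ≈ 7156.1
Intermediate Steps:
a(L, C) = 10 (a(L, C) = 5 + 5 = 10)
f(r, m) = 18 (f(r, m) = 8 + 10 = 18)
q(z, k) = 0
d = 9/31 (d = 0/185 + 18/62 = 0*(1/185) + 18*(1/62) = 0 + 9/31 = 9/31 ≈ 0.29032)
(455 - 396)*(d + R(5, 6)) = (455 - 396)*(9/31 + (5 + 6)²) = 59*(9/31 + 11²) = 59*(9/31 + 121) = 59*(3760/31) = 221840/31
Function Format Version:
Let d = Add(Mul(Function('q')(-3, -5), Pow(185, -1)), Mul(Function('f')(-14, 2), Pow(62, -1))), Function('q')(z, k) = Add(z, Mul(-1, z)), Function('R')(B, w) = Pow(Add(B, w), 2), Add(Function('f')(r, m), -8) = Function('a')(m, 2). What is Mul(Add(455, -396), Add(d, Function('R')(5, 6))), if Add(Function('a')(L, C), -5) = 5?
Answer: Rational(221840, 31) ≈ 7156.1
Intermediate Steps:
Function('a')(L, C) = 10 (Function('a')(L, C) = Add(5, 5) = 10)
Function('f')(r, m) = 18 (Function('f')(r, m) = Add(8, 10) = 18)
Function('q')(z, k) = 0
d = Rational(9, 31) (d = Add(Mul(0, Pow(185, -1)), Mul(18, Pow(62, -1))) = Add(Mul(0, Rational(1, 185)), Mul(18, Rational(1, 62))) = Add(0, Rational(9, 31)) = Rational(9, 31) ≈ 0.29032)
Mul(Add(455, -396), Add(d, Function('R')(5, 6))) = Mul(Add(455, -396), Add(Rational(9, 31), Pow(Add(5, 6), 2))) = Mul(59, Add(Rational(9, 31), Pow(11, 2))) = Mul(59, Add(Rational(9, 31), 121)) = Mul(59, Rational(3760, 31)) = Rational(221840, 31)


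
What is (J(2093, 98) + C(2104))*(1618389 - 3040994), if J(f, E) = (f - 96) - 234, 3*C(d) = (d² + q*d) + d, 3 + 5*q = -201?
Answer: -6186006928909/3 ≈ -2.0620e+12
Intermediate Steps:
q = -204/5 (q = -⅗ + (⅕)*(-201) = -⅗ - 201/5 = -204/5 ≈ -40.800)
C(d) = -199*d/15 + d²/3 (C(d) = ((d² - 204*d/5) + d)/3 = (d² - 199*d/5)/3 = -199*d/15 + d²/3)
J(f, E) = -330 + f (J(f, E) = (-96 + f) - 234 = -330 + f)
(J(2093, 98) + C(2104))*(1618389 - 3040994) = ((-330 + 2093) + (1/15)*2104*(-199 + 5*2104))*(1618389 - 3040994) = (1763 + (1/15)*2104*(-199 + 10520))*(-1422605) = (1763 + (1/15)*2104*10321)*(-1422605) = (1763 + 21715384/15)*(-1422605) = (21741829/15)*(-1422605) = -6186006928909/3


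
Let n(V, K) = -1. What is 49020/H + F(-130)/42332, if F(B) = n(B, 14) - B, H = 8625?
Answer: 138415151/24340900 ≈ 5.6865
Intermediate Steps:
F(B) = -1 - B
49020/H + F(-130)/42332 = 49020/8625 + (-1 - 1*(-130))/42332 = 49020*(1/8625) + (-1 + 130)*(1/42332) = 3268/575 + 129*(1/42332) = 3268/575 + 129/42332 = 138415151/24340900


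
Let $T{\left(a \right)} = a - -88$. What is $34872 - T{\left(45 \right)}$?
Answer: $34739$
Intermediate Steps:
$T{\left(a \right)} = 88 + a$ ($T{\left(a \right)} = a + 88 = 88 + a$)
$34872 - T{\left(45 \right)} = 34872 - \left(88 + 45\right) = 34872 - 133 = 34739$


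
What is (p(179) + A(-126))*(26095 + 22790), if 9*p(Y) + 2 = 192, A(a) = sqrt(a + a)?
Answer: 3096050/3 + 293310*I*sqrt(7) ≈ 1.032e+6 + 7.7603e+5*I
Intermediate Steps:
A(a) = sqrt(2)*sqrt(a) (A(a) = sqrt(2*a) = sqrt(2)*sqrt(a))
p(Y) = 190/9 (p(Y) = -2/9 + (1/9)*192 = -2/9 + 64/3 = 190/9)
(p(179) + A(-126))*(26095 + 22790) = (190/9 + sqrt(2)*sqrt(-126))*(26095 + 22790) = (190/9 + sqrt(2)*(3*I*sqrt(14)))*48885 = (190/9 + 6*I*sqrt(7))*48885 = 3096050/3 + 293310*I*sqrt(7)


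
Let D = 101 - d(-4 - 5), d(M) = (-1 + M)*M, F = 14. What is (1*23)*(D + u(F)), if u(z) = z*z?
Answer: 4761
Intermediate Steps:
d(M) = M*(-1 + M)
u(z) = z²
D = 11 (D = 101 - (-4 - 5)*(-1 + (-4 - 5)) = 101 - (-9)*(-1 - 9) = 101 - (-9)*(-10) = 101 - 1*90 = 101 - 90 = 11)
(1*23)*(D + u(F)) = (1*23)*(11 + 14²) = 23*(11 + 196) = 23*207 = 4761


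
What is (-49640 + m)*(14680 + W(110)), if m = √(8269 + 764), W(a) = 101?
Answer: -733728840 + 14781*√9033 ≈ -7.3232e+8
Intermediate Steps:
m = √9033 ≈ 95.042
(-49640 + m)*(14680 + W(110)) = (-49640 + √9033)*(14680 + 101) = (-49640 + √9033)*14781 = -733728840 + 14781*√9033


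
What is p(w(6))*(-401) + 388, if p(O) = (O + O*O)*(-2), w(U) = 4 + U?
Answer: 88608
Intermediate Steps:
p(O) = -2*O - 2*O² (p(O) = (O + O²)*(-2) = -2*O - 2*O²)
p(w(6))*(-401) + 388 = -2*(4 + 6)*(1 + (4 + 6))*(-401) + 388 = -2*10*(1 + 10)*(-401) + 388 = -2*10*11*(-401) + 388 = -220*(-401) + 388 = 88220 + 388 = 88608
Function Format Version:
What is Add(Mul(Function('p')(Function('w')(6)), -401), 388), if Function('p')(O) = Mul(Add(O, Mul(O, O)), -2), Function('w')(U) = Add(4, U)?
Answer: 88608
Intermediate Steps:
Function('p')(O) = Add(Mul(-2, O), Mul(-2, Pow(O, 2))) (Function('p')(O) = Mul(Add(O, Pow(O, 2)), -2) = Add(Mul(-2, O), Mul(-2, Pow(O, 2))))
Add(Mul(Function('p')(Function('w')(6)), -401), 388) = Add(Mul(Mul(-2, Add(4, 6), Add(1, Add(4, 6))), -401), 388) = Add(Mul(Mul(-2, 10, Add(1, 10)), -401), 388) = Add(Mul(Mul(-2, 10, 11), -401), 388) = Add(Mul(-220, -401), 388) = Add(88220, 388) = 88608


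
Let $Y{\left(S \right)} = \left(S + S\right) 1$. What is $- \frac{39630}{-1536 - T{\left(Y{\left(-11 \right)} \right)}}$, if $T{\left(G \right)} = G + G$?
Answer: $\frac{19815}{746} \approx 26.562$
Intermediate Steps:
$Y{\left(S \right)} = 2 S$ ($Y{\left(S \right)} = 2 S 1 = 2 S$)
$T{\left(G \right)} = 2 G$
$- \frac{39630}{-1536 - T{\left(Y{\left(-11 \right)} \right)}} = - \frac{39630}{-1536 - 2 \cdot 2 \left(-11\right)} = - \frac{39630}{-1536 - 2 \left(-22\right)} = - \frac{39630}{-1536 - -44} = - \frac{39630}{-1536 + 44} = - \frac{39630}{-1492} = \left(-39630\right) \left(- \frac{1}{1492}\right) = \frac{19815}{746}$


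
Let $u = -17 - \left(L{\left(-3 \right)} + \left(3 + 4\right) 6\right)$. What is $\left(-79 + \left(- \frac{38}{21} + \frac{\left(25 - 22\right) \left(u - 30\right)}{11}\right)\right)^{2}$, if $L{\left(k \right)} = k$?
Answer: $\frac{580087225}{53361} \approx 10871.0$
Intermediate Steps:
$u = -56$ ($u = -17 - \left(-3 + \left(3 + 4\right) 6\right) = -17 - \left(-3 + 7 \cdot 6\right) = -17 - \left(-3 + 42\right) = -17 - 39 = -56$)
$\left(-79 + \left(- \frac{38}{21} + \frac{\left(25 - 22\right) \left(u - 30\right)}{11}\right)\right)^{2} = \left(-79 + \left(- \frac{38}{21} + \frac{\left(25 - 22\right) \left(-56 - 30\right)}{11}\right)\right)^{2} = \left(-79 + \left(\left(-38\right) \frac{1}{21} + 3 \left(-86\right) \frac{1}{11}\right)\right)^{2} = \left(-79 - \frac{5836}{231}\right)^{2} = \left(- \frac{24085}{231}\right)^{2} = \frac{580087225}{53361}$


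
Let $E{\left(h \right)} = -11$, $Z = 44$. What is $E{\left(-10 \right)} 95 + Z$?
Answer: $-1001$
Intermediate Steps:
$E{\left(-10 \right)} 95 + Z = \left(-11\right) 95 + 44 = -1045 + 44 = -1001$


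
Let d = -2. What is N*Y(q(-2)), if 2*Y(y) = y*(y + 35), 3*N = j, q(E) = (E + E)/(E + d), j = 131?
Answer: 786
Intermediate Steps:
q(E) = 2*E/(-2 + E) (q(E) = (E + E)/(E - 2) = (2*E)/(-2 + E) = 2*E/(-2 + E))
N = 131/3 (N = (1/3)*131 = 131/3 ≈ 43.667)
Y(y) = y*(35 + y)/2 (Y(y) = (y*(y + 35))/2 = (y*(35 + y))/2 = y*(35 + y)/2)
N*Y(q(-2)) = 131*((2*(-2)/(-2 - 2))*(35 + 2*(-2)/(-2 - 2))/2)/3 = 131*((2*(-2)/(-4))*(35 + 2*(-2)/(-4))/2)/3 = 131*((2*(-2)*(-1/4))*(35 + 2*(-2)*(-1/4))/2)/3 = 131*((1/2)*1*(35 + 1))/3 = 131*((1/2)*1*36)/3 = (131/3)*18 = 786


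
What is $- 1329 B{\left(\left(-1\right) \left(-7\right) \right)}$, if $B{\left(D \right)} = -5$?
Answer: $6645$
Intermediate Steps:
$- 1329 B{\left(\left(-1\right) \left(-7\right) \right)} = \left(-1329\right) \left(-5\right) = 6645$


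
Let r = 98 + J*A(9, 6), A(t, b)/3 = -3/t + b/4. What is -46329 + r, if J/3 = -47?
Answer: -93449/2 ≈ -46725.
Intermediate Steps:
A(t, b) = -9/t + 3*b/4 (A(t, b) = 3*(-3/t + b/4) = -9/t + 3*b/4)
J = -141 (J = 3*(-47) = -141)
r = -791/2 (r = 98 - 141*(-9/9 + (¾)*6) = 98 - 141*(-9*⅑ + 9/2) = 98 - 141*(-1 + 9/2) = 98 - 141*7/2 = 98 - 987/2 = -791/2 ≈ -395.50)
-46329 + r = -46329 - 791/2 = -93449/2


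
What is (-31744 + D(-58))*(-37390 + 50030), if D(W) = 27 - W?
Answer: -400169760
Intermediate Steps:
(-31744 + D(-58))*(-37390 + 50030) = (-31744 + (27 - 1*(-58)))*(-37390 + 50030) = (-31744 + (27 + 58))*12640 = (-31744 + 85)*12640 = -31659*12640 = -400169760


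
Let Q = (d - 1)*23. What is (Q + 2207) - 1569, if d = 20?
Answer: 1075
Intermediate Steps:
Q = 437 (Q = (20 - 1)*23 = 19*23 = 437)
(Q + 2207) - 1569 = (437 + 2207) - 1569 = 2644 - 1569 = 1075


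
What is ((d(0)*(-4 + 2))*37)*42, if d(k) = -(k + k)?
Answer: 0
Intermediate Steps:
d(k) = -2*k
((d(0)*(-4 + 2))*37)*42 = (((-2*0)*(-4 + 2))*37)*42 = ((0*(-2))*37)*42 = (0*37)*42 = 0*42 = 0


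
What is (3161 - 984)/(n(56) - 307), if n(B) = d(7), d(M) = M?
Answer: -2177/300 ≈ -7.2567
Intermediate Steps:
n(B) = 7
(3161 - 984)/(n(56) - 307) = (3161 - 984)/(7 - 307) = 2177/(-300) = 2177*(-1/300) = -2177/300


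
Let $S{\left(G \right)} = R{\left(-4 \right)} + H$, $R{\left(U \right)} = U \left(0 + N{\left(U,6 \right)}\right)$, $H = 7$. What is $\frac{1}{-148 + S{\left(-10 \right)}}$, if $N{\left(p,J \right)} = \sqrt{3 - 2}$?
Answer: $- \frac{1}{145} \approx -0.0068966$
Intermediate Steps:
$N{\left(p,J \right)} = 1$ ($N{\left(p,J \right)} = \sqrt{1} = 1$)
$R{\left(U \right)} = U$ ($R{\left(U \right)} = U \left(0 + 1\right) = U 1 = U$)
$S{\left(G \right)} = 3$ ($S{\left(G \right)} = -4 + 7 = 3$)
$\frac{1}{-148 + S{\left(-10 \right)}} = \frac{1}{-148 + 3} = \frac{1}{-145} = - \frac{1}{145}$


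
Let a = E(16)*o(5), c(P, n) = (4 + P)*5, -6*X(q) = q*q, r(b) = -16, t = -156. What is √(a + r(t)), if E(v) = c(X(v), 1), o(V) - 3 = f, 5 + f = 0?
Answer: 2*√834/3 ≈ 19.253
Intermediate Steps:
X(q) = -q²/6 (X(q) = -q*q/6 = -q²/6)
c(P, n) = 20 + 5*P
f = -5 (f = -5 + 0 = -5)
o(V) = -2 (o(V) = 3 - 5 = -2)
E(v) = 20 - 5*v²/6 (E(v) = 20 + 5*(-v²/6) = 20 - 5*v²/6)
a = 1160/3 (a = (20 - ⅚*16²)*(-2) = (20 - ⅚*256)*(-2) = (20 - 640/3)*(-2) = -580/3*(-2) = 1160/3 ≈ 386.67)
√(a + r(t)) = √(1160/3 - 16) = √(1112/3) = 2*√834/3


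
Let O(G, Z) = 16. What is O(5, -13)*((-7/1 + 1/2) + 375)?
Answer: 5896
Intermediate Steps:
O(5, -13)*((-7/1 + 1/2) + 375) = 16*((-7/1 + 1/2) + 375) = 16*((-7*1 + ½) + 375) = 16*((-7 + ½) + 375) = 16*(-13/2 + 375) = 16*(737/2) = 5896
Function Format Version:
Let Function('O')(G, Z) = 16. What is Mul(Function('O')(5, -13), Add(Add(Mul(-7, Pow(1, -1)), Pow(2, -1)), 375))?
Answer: 5896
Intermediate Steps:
Mul(Function('O')(5, -13), Add(Add(Mul(-7, Pow(1, -1)), Pow(2, -1)), 375)) = Mul(16, Add(Add(Mul(-7, Pow(1, -1)), Pow(2, -1)), 375)) = Mul(16, Add(Add(Mul(-7, 1), Rational(1, 2)), 375)) = Mul(16, Add(Add(-7, Rational(1, 2)), 375)) = Mul(16, Add(Rational(-13, 2), 375)) = Mul(16, Rational(737, 2)) = 5896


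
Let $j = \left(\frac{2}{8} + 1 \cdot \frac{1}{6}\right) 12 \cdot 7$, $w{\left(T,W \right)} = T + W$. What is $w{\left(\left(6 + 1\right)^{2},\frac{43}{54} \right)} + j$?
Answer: $\frac{4579}{54} \approx 84.796$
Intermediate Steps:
$j = 35$ ($j = \left(2 \cdot \frac{1}{8} + 1 \cdot \frac{1}{6}\right) 12 \cdot 7 = \left(\frac{1}{4} + \frac{1}{6}\right) 12 \cdot 7 = \frac{5}{12} \cdot 12 \cdot 7 = 5 \cdot 7 = 35$)
$w{\left(\left(6 + 1\right)^{2},\frac{43}{54} \right)} + j = \left(\left(6 + 1\right)^{2} + \frac{43}{54}\right) + 35 = \left(7^{2} + 43 \cdot \frac{1}{54}\right) + 35 = \left(49 + \frac{43}{54}\right) + 35 = \frac{2689}{54} + 35 = \frac{4579}{54}$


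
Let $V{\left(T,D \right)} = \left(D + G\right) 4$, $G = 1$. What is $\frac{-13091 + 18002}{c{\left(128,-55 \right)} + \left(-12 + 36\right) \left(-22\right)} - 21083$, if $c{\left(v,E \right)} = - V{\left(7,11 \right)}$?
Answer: $- \frac{4049573}{192} \approx -21092.0$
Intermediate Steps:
$V{\left(T,D \right)} = 4 + 4 D$ ($V{\left(T,D \right)} = \left(D + 1\right) 4 = \left(1 + D\right) 4 = 4 + 4 D$)
$c{\left(v,E \right)} = -48$ ($c{\left(v,E \right)} = - (4 + 4 \cdot 11) = - (4 + 44) = \left(-1\right) 48 = -48$)
$\frac{-13091 + 18002}{c{\left(128,-55 \right)} + \left(-12 + 36\right) \left(-22\right)} - 21083 = \frac{-13091 + 18002}{-48 + \left(-12 + 36\right) \left(-22\right)} - 21083 = \frac{4911}{-48 + 24 \left(-22\right)} - 21083 = \frac{4911}{-48 - 528} - 21083 = \frac{4911}{-576} - 21083 = 4911 \left(- \frac{1}{576}\right) - 21083 = - \frac{1637}{192} - 21083 = - \frac{4049573}{192}$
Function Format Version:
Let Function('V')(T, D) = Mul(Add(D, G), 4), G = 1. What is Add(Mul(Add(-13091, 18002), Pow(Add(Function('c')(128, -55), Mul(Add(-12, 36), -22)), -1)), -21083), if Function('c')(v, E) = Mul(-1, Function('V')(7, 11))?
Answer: Rational(-4049573, 192) ≈ -21092.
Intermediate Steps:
Function('V')(T, D) = Add(4, Mul(4, D)) (Function('V')(T, D) = Mul(Add(D, 1), 4) = Mul(Add(1, D), 4) = Add(4, Mul(4, D)))
Function('c')(v, E) = -48 (Function('c')(v, E) = Mul(-1, Add(4, Mul(4, 11))) = Mul(-1, Add(4, 44)) = Mul(-1, 48) = -48)
Add(Mul(Add(-13091, 18002), Pow(Add(Function('c')(128, -55), Mul(Add(-12, 36), -22)), -1)), -21083) = Add(Mul(Add(-13091, 18002), Pow(Add(-48, Mul(Add(-12, 36), -22)), -1)), -21083) = Add(Mul(4911, Pow(Add(-48, Mul(24, -22)), -1)), -21083) = Add(Mul(4911, Pow(Add(-48, -528), -1)), -21083) = Add(Mul(4911, Pow(-576, -1)), -21083) = Add(Mul(4911, Rational(-1, 576)), -21083) = Add(Rational(-1637, 192), -21083) = Rational(-4049573, 192)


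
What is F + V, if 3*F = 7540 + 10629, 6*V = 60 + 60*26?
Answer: 18979/3 ≈ 6326.3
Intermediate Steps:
V = 270 (V = (60 + 60*26)/6 = (60 + 1560)/6 = (⅙)*1620 = 270)
F = 18169/3 (F = (7540 + 10629)/3 = (⅓)*18169 = 18169/3 ≈ 6056.3)
F + V = 18169/3 + 270 = 18979/3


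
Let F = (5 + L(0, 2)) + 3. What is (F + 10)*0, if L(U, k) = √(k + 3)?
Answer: 0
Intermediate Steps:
L(U, k) = √(3 + k)
F = 8 + √5 (F = (5 + √(3 + 2)) + 3 = (5 + √5) + 3 = 8 + √5 ≈ 10.236)
(F + 10)*0 = ((8 + √5) + 10)*0 = (18 + √5)*0 = 0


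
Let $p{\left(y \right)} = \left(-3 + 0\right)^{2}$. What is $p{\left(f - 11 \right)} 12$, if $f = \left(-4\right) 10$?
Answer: $108$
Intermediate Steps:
$f = -40$
$p{\left(y \right)} = 9$ ($p{\left(y \right)} = \left(-3\right)^{2} = 9$)
$p{\left(f - 11 \right)} 12 = 9 \cdot 12 = 108$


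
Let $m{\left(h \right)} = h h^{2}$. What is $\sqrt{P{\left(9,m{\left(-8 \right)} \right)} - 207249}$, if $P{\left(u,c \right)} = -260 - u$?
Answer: $i \sqrt{207518} \approx 455.54 i$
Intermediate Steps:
$m{\left(h \right)} = h^{3}$
$\sqrt{P{\left(9,m{\left(-8 \right)} \right)} - 207249} = \sqrt{\left(-260 - 9\right) - 207249} = \sqrt{-269 - 207249} = \sqrt{-207518} = i \sqrt{207518}$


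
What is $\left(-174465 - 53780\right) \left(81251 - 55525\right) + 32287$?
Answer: $-5871798583$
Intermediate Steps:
$\left(-174465 - 53780\right) \left(81251 - 55525\right) + 32287 = \left(-228245\right) 25726 + 32287 = -5871830870 + 32287 = -5871798583$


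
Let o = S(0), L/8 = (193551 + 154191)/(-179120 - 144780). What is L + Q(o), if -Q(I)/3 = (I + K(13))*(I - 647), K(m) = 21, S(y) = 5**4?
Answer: 3451754616/80975 ≈ 42627.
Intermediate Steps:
L = -695484/80975 (L = 8*((193551 + 154191)/(-179120 - 144780)) = 8*(347742/(-323900)) = 8*(347742*(-1/323900)) = 8*(-173871/161950) = -695484/80975 ≈ -8.5889)
S(y) = 625
o = 625
Q(I) = -3*(-647 + I)*(21 + I) (Q(I) = -3*(I + 21)*(I - 647) = -3*(21 + I)*(-647 + I) = -3*(-647 + I)*(21 + I))
L + Q(o) = -695484/80975 + (40761 - 3*625**2 + 1878*625) = -695484/80975 + (40761 - 3*390625 + 1173750) = -695484/80975 + (40761 - 1171875 + 1173750) = -695484/80975 + 42636 = 3451754616/80975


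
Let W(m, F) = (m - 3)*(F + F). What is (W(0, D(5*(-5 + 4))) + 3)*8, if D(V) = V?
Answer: 264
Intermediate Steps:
W(m, F) = 2*F*(-3 + m) (W(m, F) = (-3 + m)*(2*F) = 2*F*(-3 + m))
(W(0, D(5*(-5 + 4))) + 3)*8 = (2*(5*(-5 + 4))*(-3 + 0) + 3)*8 = (2*(5*(-1))*(-3) + 3)*8 = (2*(-5)*(-3) + 3)*8 = (30 + 3)*8 = 33*8 = 264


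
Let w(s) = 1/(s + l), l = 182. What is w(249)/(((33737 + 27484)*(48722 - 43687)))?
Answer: 1/132854773785 ≈ 7.5270e-12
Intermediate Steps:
w(s) = 1/(182 + s) (w(s) = 1/(s + 182) = 1/(182 + s))
w(249)/(((33737 + 27484)*(48722 - 43687))) = 1/((182 + 249)*(((33737 + 27484)*(48722 - 43687)))) = 1/(431*((61221*5035))) = (1/431)/308247735 = (1/431)*(1/308247735) = 1/132854773785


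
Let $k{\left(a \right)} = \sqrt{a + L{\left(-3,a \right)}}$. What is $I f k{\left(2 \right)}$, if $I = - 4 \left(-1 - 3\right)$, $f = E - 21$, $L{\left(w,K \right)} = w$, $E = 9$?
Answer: $- 192 i \approx - 192.0 i$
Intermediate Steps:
$k{\left(a \right)} = \sqrt{-3 + a}$ ($k{\left(a \right)} = \sqrt{a - 3} = \sqrt{-3 + a}$)
$f = -12$ ($f = 9 - 21 = -12$)
$I = 16$ ($I = \left(-4\right) \left(-4\right) = 16$)
$I f k{\left(2 \right)} = 16 \left(-12\right) \sqrt{-3 + 2} = - 192 \sqrt{-1} = - 192 i$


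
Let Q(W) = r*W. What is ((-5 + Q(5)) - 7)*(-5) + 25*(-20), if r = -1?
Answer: -415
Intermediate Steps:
Q(W) = -W
((-5 + Q(5)) - 7)*(-5) + 25*(-20) = ((-5 - 1*5) - 7)*(-5) + 25*(-20) = ((-5 - 5) - 7)*(-5) - 500 = (-10 - 7)*(-5) - 500 = -17*(-5) - 500 = 85 - 500 = -415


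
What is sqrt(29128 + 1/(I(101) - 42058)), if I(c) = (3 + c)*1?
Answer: sqrt(51269303000894)/41954 ≈ 170.67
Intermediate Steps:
I(c) = 3 + c
sqrt(29128 + 1/(I(101) - 42058)) = sqrt(29128 + 1/((3 + 101) - 42058)) = sqrt(29128 + 1/(104 - 42058)) = sqrt(29128 + 1/(-41954)) = sqrt(29128 - 1/41954) = sqrt(1222036111/41954) = sqrt(51269303000894)/41954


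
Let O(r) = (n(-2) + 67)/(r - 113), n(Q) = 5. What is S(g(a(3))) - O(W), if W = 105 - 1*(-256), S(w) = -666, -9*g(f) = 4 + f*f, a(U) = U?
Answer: -20655/31 ≈ -666.29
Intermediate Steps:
g(f) = -4/9 - f²/9 (g(f) = -(4 + f*f)/9 = -(4 + f²)/9 = -4/9 - f²/9)
W = 361 (W = 105 + 256 = 361)
O(r) = 72/(-113 + r) (O(r) = (5 + 67)/(r - 113) = 72/(-113 + r))
S(g(a(3))) - O(W) = -666 - 72/(-113 + 361) = -666 - 72/248 = -666 - 1*9/31 = -666 - 9/31 = -20655/31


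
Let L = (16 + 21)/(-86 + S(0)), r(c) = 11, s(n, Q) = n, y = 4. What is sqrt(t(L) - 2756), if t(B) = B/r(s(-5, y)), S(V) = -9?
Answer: I*sqrt(3009659565)/1045 ≈ 52.498*I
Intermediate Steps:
L = -37/95 (L = (16 + 21)/(-86 - 9) = 37/(-95) = 37*(-1/95) = -37/95 ≈ -0.38947)
t(B) = B/11
sqrt(t(L) - 2756) = sqrt((1/11)*(-37/95) - 2756) = sqrt(-37/1045 - 2756) = sqrt(-2880057/1045) = I*sqrt(3009659565)/1045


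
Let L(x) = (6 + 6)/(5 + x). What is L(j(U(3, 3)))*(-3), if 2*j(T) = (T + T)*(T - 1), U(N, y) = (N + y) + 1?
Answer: -36/47 ≈ -0.76596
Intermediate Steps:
U(N, y) = 1 + N + y
j(T) = T*(-1 + T) (j(T) = ((T + T)*(T - 1))/2 = ((2*T)*(-1 + T))/2 = (2*T*(-1 + T))/2 = T*(-1 + T))
L(x) = 12/(5 + x)
L(j(U(3, 3)))*(-3) = (12/(5 + (1 + 3 + 3)*(-1 + (1 + 3 + 3))))*(-3) = (12/(5 + 7*(-1 + 7)))*(-3) = (12/(5 + 7*6))*(-3) = (12/(5 + 42))*(-3) = (12/47)*(-3) = -36/47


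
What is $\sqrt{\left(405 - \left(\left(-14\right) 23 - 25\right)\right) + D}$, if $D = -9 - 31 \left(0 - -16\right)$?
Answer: $\sqrt{247} \approx 15.716$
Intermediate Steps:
$D = -505$ ($D = -9 - 31 \left(0 + 16\right) = -9 - 496 = -505$)
$\sqrt{\left(405 - \left(\left(-14\right) 23 - 25\right)\right) + D} = \sqrt{\left(405 - \left(\left(-14\right) 23 - 25\right)\right) - 505} = \sqrt{\left(405 - \left(-322 - 25\right)\right) - 505} = \sqrt{\left(405 - -347\right) - 505} = \sqrt{\left(405 + 347\right) - 505} = \sqrt{752 - 505} = \sqrt{247}$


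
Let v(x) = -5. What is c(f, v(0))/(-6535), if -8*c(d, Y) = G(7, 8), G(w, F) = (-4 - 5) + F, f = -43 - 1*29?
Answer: -1/52280 ≈ -1.9128e-5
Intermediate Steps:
f = -72 (f = -43 - 29 = -72)
G(w, F) = -9 + F
c(d, Y) = ⅛ (c(d, Y) = -(-9 + 8)/8 = -⅛*(-1) = ⅛)
c(f, v(0))/(-6535) = (⅛)/(-6535) = (⅛)*(-1/6535) = -1/52280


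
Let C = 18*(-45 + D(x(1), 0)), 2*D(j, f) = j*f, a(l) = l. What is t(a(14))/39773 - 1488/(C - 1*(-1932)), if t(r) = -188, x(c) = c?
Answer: -9898860/7437551 ≈ -1.3309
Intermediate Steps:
D(j, f) = f*j/2 (D(j, f) = (j*f)/2 = (f*j)/2 = f*j/2)
C = -810 (C = 18*(-45 + (½)*0*1) = 18*(-45 + 0) = 18*(-45) = -810)
t(a(14))/39773 - 1488/(C - 1*(-1932)) = -188/39773 - 1488/(-810 - 1*(-1932)) = -188*1/39773 - 1488/(-810 + 1932) = -188/39773 - 1488/1122 = -188/39773 - 1488*1/1122 = -188/39773 - 248/187 = -9898860/7437551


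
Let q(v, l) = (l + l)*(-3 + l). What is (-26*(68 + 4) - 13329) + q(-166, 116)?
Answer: 11015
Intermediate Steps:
q(v, l) = 2*l*(-3 + l) (q(v, l) = (2*l)*(-3 + l) = 2*l*(-3 + l))
(-26*(68 + 4) - 13329) + q(-166, 116) = (-26*(68 + 4) - 13329) + 2*116*(-3 + 116) = (-26*72 - 13329) + 2*116*113 = (-1872 - 13329) + 26216 = -15201 + 26216 = 11015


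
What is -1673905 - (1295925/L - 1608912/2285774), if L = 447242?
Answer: -855612753590693993/511147067654 ≈ -1.6739e+6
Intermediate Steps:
-1673905 - (1295925/L - 1608912/2285774) = -1673905 - (1295925/447242 - 1608912/2285774) = -1673905 - (1295925*(1/447242) - 1608912*1/2285774) = -1673905 - (1295925/447242 - 804456/1142887) = -1673905 - 1*1121309325123/511147067654 = -1673905 - 1121309325123/511147067654 = -855612753590693993/511147067654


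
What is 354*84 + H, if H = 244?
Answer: 29980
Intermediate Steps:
354*84 + H = 354*84 + 244 = 29736 + 244 = 29980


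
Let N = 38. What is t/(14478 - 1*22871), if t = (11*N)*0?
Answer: 0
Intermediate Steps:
t = 0 (t = (11*38)*0 = 418*0 = 0)
t/(14478 - 1*22871) = 0/(14478 - 1*22871) = 0/(14478 - 22871) = 0/(-8393) = 0*(-1/8393) = 0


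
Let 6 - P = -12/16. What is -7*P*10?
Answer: -945/2 ≈ -472.50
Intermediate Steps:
P = 27/4 (P = 6 - (-12)/16 = 6 - 1*(-3/4) = 6 + 3/4 = 27/4 ≈ 6.7500)
-7*P*10 = -7*27/4*10 = -189/4*10 = -945/2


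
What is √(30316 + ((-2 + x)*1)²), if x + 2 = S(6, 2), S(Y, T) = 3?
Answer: √30317 ≈ 174.12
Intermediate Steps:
x = 1 (x = -2 + 3 = 1)
√(30316 + ((-2 + x)*1)²) = √(30316 + ((-2 + 1)*1)²) = √(30316 + (-1*1)²) = √(30316 + (-1)²) = √(30316 + 1) = √30317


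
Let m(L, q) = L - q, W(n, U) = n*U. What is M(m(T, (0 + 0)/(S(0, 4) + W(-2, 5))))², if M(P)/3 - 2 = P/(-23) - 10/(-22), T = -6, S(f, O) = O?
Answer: 4247721/64009 ≈ 66.361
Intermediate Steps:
W(n, U) = U*n
M(P) = 81/11 - 3*P/23 (M(P) = 6 + 3*(P/(-23) - 10/(-22)) = 6 + 3*(P*(-1/23) - 10*(-1/22)) = 6 + 3*(-P/23 + 5/11) = 6 + 3*(5/11 - P/23) = 6 + (15/11 - 3*P/23) = 81/11 - 3*P/23)
M(m(T, (0 + 0)/(S(0, 4) + W(-2, 5))))² = (81/11 - 3*(-6 - (0 + 0)/(4 + 5*(-2)))/23)² = (81/11 - 3*(-6 - 0/(4 - 10))/23)² = (81/11 - 3*(-6 - 0/(-6))/23)² = (81/11 - 3*(-6 - 0*(-1)/6)/23)² = (81/11 - 3*(-6 - 1*0)/23)² = (81/11 - 3*(-6 + 0)/23)² = (81/11 - 3/23*(-6))² = (81/11 + 18/23)² = (2061/253)² = 4247721/64009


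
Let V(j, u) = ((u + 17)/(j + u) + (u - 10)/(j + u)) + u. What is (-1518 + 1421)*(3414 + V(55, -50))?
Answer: -1622519/5 ≈ -3.2450e+5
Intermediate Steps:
V(j, u) = u + (-10 + u)/(j + u) + (17 + u)/(j + u) (V(j, u) = ((17 + u)/(j + u) + (-10 + u)/(j + u)) + u = ((-10 + u)/(j + u) + (17 + u)/(j + u)) + u = u + (-10 + u)/(j + u) + (17 + u)/(j + u))
(-1518 + 1421)*(3414 + V(55, -50)) = (-1518 + 1421)*(3414 + (7 + (-50)² + 2*(-50) + 55*(-50))/(55 - 50)) = -97*(3414 + (7 + 2500 - 100 - 2750)/5) = -97*(3414 + (⅕)*(-343)) = -97*(3414 - 343/5) = -97*16727/5 = -1622519/5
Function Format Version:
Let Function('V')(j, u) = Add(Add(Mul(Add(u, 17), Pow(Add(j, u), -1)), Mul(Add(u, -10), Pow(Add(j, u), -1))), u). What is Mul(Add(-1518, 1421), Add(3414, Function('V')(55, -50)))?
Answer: Rational(-1622519, 5) ≈ -3.2450e+5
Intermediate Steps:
Function('V')(j, u) = Add(u, Mul(Pow(Add(j, u), -1), Add(-10, u)), Mul(Pow(Add(j, u), -1), Add(17, u))) (Function('V')(j, u) = Add(Add(Mul(Add(17, u), Pow(Add(j, u), -1)), Mul(Add(-10, u), Pow(Add(j, u), -1))), u) = Add(Add(Mul(Pow(Add(j, u), -1), Add(17, u)), Mul(Pow(Add(j, u), -1), Add(-10, u))), u) = Add(Add(Mul(Pow(Add(j, u), -1), Add(-10, u)), Mul(Pow(Add(j, u), -1), Add(17, u))), u) = Add(u, Mul(Pow(Add(j, u), -1), Add(-10, u)), Mul(Pow(Add(j, u), -1), Add(17, u))))
Mul(Add(-1518, 1421), Add(3414, Function('V')(55, -50))) = Mul(Add(-1518, 1421), Add(3414, Mul(Pow(Add(55, -50), -1), Add(7, Pow(-50, 2), Mul(2, -50), Mul(55, -50))))) = Mul(-97, Add(3414, Mul(Pow(5, -1), Add(7, 2500, -100, -2750)))) = Mul(-97, Add(3414, Mul(Rational(1, 5), -343))) = Mul(-97, Add(3414, Rational(-343, 5))) = Mul(-97, Rational(16727, 5)) = Rational(-1622519, 5)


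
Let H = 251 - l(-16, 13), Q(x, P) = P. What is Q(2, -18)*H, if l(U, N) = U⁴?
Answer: 1175130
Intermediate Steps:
H = -65285 (H = 251 - 1*(-16)⁴ = 251 - 1*65536 = 251 - 65536 = -65285)
Q(2, -18)*H = -18*(-65285) = 1175130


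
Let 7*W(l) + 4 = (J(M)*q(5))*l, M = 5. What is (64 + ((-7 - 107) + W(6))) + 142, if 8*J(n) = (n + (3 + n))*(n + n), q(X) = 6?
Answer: 175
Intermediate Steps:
J(n) = n*(3 + 2*n)/4 (J(n) = ((n + (3 + n))*(n + n))/8 = ((3 + 2*n)*(2*n))/8 = (2*n*(3 + 2*n))/8 = n*(3 + 2*n)/4)
W(l) = -4/7 + 195*l/14 (W(l) = -4/7 + ((((1/4)*5*(3 + 2*5))*6)*l)/7 = -4/7 + ((((1/4)*5*(3 + 10))*6)*l)/7 = -4/7 + ((((1/4)*5*13)*6)*l)/7 = -4/7 + (((65/4)*6)*l)/7 = -4/7 + (195*l/2)/7 = -4/7 + 195*l/14)
(64 + ((-7 - 107) + W(6))) + 142 = (64 + ((-7 - 107) + (-4/7 + (195/14)*6))) + 142 = (64 + (-114 + (-4/7 + 585/7))) + 142 = (64 + (-114 + 83)) + 142 = (64 - 31) + 142 = 33 + 142 = 175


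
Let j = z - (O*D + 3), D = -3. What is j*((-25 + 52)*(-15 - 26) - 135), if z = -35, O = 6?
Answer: 24840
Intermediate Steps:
j = -20 (j = -35 - (6*(-3) + 3) = -35 - (-18 + 3) = -35 - 1*(-15) = -35 + 15 = -20)
j*((-25 + 52)*(-15 - 26) - 135) = -20*((-25 + 52)*(-15 - 26) - 135) = -20*(27*(-41) - 135) = -20*(-1107 - 135) = -20*(-1242) = 24840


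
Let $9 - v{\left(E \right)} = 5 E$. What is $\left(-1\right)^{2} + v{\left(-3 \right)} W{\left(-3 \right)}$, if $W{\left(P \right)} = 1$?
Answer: $25$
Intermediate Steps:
$v{\left(E \right)} = 9 - 5 E$
$\left(-1\right)^{2} + v{\left(-3 \right)} W{\left(-3 \right)} = \left(-1\right)^{2} + \left(9 - -15\right) 1 = 1 + \left(9 + 15\right) 1 = 1 + 24 \cdot 1 = 1 + 24 = 25$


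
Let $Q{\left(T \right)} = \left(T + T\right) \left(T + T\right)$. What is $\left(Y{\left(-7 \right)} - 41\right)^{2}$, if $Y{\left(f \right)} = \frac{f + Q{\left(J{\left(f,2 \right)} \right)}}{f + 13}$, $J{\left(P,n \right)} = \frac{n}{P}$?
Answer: $\frac{17032129}{9604} \approx 1773.4$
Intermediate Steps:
$Q{\left(T \right)} = 4 T^{2}$ ($Q{\left(T \right)} = 2 T 2 T = 4 T^{2}$)
$Y{\left(f \right)} = \frac{f + \frac{16}{f^{2}}}{13 + f}$ ($Y{\left(f \right)} = \frac{f + 4 \left(\frac{2}{f}\right)^{2}}{f + 13} = \frac{f + 4 \frac{4}{f^{2}}}{13 + f} = \frac{f + \frac{16}{f^{2}}}{13 + f}$)
$\left(Y{\left(-7 \right)} - 41\right)^{2} = \left(\frac{16 + \left(-7\right)^{3}}{49 \left(13 - 7\right)} - 41\right)^{2} = \left(\frac{16 - 343}{49 \cdot 6} - 41\right)^{2} = \left(\frac{1}{49} \cdot \frac{1}{6} \left(-327\right) - 41\right)^{2} = \left(- \frac{109}{98} - 41\right)^{2} = \left(- \frac{4127}{98}\right)^{2} = \frac{17032129}{9604}$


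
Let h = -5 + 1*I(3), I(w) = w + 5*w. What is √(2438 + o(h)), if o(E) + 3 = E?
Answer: 12*√17 ≈ 49.477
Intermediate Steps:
I(w) = 6*w
h = 13 (h = -5 + 1*(6*3) = -5 + 1*18 = -5 + 18 = 13)
o(E) = -3 + E
√(2438 + o(h)) = √(2438 + (-3 + 13)) = √(2438 + 10) = √2448 = 12*√17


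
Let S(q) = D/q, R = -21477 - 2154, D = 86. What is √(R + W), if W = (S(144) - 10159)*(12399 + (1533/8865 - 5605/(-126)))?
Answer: I*√311593347176771639/49644 ≈ 11244.0*I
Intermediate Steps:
R = -23631
S(q) = 86/q
W = -225913783861837/1787184 (W = (86/144 - 10159)*(12399 + (1533/8865 - 5605/(-126))) = (86*(1/144) - 10159)*(12399 + (1533*(1/8865) - 5605*(-1/126))) = (43/72 - 10159)*(12399 + (511/2955 + 5605/126)) = -731405*(12399 + 5542387/124110)/72 = -731405/72*1544382277/124110 = -225913783861837/1787184 ≈ -1.2641e+8)
√(R + W) = √(-23631 - 225913783861837/1787184) = √(-225956016806941/1787184) = I*√311593347176771639/49644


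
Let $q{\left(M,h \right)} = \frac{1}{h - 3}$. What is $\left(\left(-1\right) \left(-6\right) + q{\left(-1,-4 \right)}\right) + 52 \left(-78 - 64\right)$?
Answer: $- \frac{51647}{7} \approx -7378.1$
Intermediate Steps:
$q{\left(M,h \right)} = \frac{1}{-3 + h}$
$\left(\left(-1\right) \left(-6\right) + q{\left(-1,-4 \right)}\right) + 52 \left(-78 - 64\right) = \left(\left(-1\right) \left(-6\right) + \frac{1}{-3 - 4}\right) + 52 \left(-78 - 64\right) = \left(6 + \frac{1}{-7}\right) + 52 \left(-78 - 64\right) = \left(6 - \frac{1}{7}\right) + 52 \left(-142\right) = \frac{41}{7} - 7384 = - \frac{51647}{7}$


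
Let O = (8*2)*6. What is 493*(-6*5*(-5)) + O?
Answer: 74046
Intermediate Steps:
O = 96 (O = 16*6 = 96)
493*(-6*5*(-5)) + O = 493*(-6*5*(-5)) + 96 = 493*(-30*(-5)) + 96 = 493*150 + 96 = 73950 + 96 = 74046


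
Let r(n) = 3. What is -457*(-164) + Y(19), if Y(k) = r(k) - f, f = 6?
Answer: 74945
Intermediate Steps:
Y(k) = -3 (Y(k) = 3 - 1*6 = 3 - 6 = -3)
-457*(-164) + Y(19) = -457*(-164) - 3 = 74948 - 3 = 74945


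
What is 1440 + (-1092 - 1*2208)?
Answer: -1860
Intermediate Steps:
1440 + (-1092 - 1*2208) = 1440 + (-1092 - 2208) = 1440 - 3300 = -1860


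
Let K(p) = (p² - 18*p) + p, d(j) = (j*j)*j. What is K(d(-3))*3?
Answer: 3564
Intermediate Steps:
d(j) = j³ (d(j) = j²*j = j³)
K(p) = p² - 17*p
K(d(-3))*3 = ((-3)³*(-17 + (-3)³))*3 = -27*(-17 - 27)*3 = -27*(-44)*3 = 1188*3 = 3564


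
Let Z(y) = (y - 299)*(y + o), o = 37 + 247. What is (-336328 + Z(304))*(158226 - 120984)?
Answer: -12416035896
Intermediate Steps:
o = 284
Z(y) = (-299 + y)*(284 + y) (Z(y) = (y - 299)*(y + 284) = (-299 + y)*(284 + y))
(-336328 + Z(304))*(158226 - 120984) = (-336328 + (-84916 + 304² - 15*304))*(158226 - 120984) = (-336328 + (-84916 + 92416 - 4560))*37242 = (-336328 + 2940)*37242 = -333388*37242 = -12416035896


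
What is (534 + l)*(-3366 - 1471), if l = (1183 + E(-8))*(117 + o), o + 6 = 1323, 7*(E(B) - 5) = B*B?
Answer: -8306274678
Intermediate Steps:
E(B) = 5 + B**2/7 (E(B) = 5 + (B*B)/7 = 5 + B**2/7)
o = 1317 (o = -6 + 1323 = 1317)
l = 12016920/7 (l = (1183 + (5 + (1/7)*(-8)**2))*(117 + 1317) = (1183 + (5 + (1/7)*64))*1434 = (1183 + (5 + 64/7))*1434 = (1183 + 99/7)*1434 = (8380/7)*1434 = 12016920/7 ≈ 1.7167e+6)
(534 + l)*(-3366 - 1471) = (534 + 12016920/7)*(-3366 - 1471) = (12020658/7)*(-4837) = -8306274678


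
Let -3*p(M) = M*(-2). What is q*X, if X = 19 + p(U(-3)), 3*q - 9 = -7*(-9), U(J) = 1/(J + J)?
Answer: 1360/3 ≈ 453.33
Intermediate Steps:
U(J) = 1/(2*J)
p(M) = 2*M/3 (p(M) = -M*(-2)/3 = -(-2)*M/3 = 2*M/3)
q = 24 (q = 3 + (-7*(-9))/3 = 3 + (⅓)*63 = 3 + 21 = 24)
X = 170/9 (X = 19 + 2*((½)/(-3))/3 = 19 + 2*((½)*(-⅓))/3 = 19 + (⅔)*(-⅙) = 19 - ⅑ = 170/9 ≈ 18.889)
q*X = 24*(170/9) = 1360/3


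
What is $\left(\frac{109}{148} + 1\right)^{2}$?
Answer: $\frac{66049}{21904} \approx 3.0154$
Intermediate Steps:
$\left(\frac{109}{148} + 1\right)^{2} = \left(\frac{257}{148}\right)^{2} = \frac{66049}{21904}$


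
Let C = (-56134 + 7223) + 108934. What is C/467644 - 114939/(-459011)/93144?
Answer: 213857027528929/1666142330532008 ≈ 0.12835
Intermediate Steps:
C = 60023 (C = -48911 + 108934 = 60023)
C/467644 - 114939/(-459011)/93144 = 60023/467644 - 114939/(-459011)/93144 = 60023*(1/467644) - 114939*(-1/459011)*(1/93144) = 60023/467644 + (114939/459011)*(1/93144) = 60023/467644 + 38313/14251373528 = 213857027528929/1666142330532008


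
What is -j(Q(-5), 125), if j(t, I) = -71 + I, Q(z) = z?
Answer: -54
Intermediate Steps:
-j(Q(-5), 125) = -(-71 + 125) = -1*54 = -54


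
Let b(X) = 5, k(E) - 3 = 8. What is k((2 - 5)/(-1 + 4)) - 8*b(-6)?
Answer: -29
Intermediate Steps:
k(E) = 11 (k(E) = 3 + 8 = 11)
k((2 - 5)/(-1 + 4)) - 8*b(-6) = 11 - 8*5 = 11 - 40 = -29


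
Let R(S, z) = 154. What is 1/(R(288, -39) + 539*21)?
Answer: 1/11473 ≈ 8.7161e-5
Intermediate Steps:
1/(R(288, -39) + 539*21) = 1/(154 + 539*21) = 1/(154 + 11319) = 1/11473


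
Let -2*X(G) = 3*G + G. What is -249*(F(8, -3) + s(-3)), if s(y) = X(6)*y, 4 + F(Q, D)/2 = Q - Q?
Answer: -6972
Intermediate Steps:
F(Q, D) = -8 (F(Q, D) = -8 + 2*(Q - Q) = -8 + 2*0 = -8 + 0 = -8)
X(G) = -2*G (X(G) = -(3*G + G)/2 = -2*G)
s(y) = -12*y (s(y) = (-2*6)*y = -12*y)
-249*(F(8, -3) + s(-3)) = -249*(-8 - 12*(-3)) = -249*(-8 + 36) = -249*28 = -6972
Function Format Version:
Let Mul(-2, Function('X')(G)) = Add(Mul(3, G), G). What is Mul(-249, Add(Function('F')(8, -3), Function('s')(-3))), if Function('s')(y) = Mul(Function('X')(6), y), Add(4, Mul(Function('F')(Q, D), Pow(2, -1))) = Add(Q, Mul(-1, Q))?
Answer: -6972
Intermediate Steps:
Function('F')(Q, D) = -8 (Function('F')(Q, D) = Add(-8, Mul(2, Add(Q, Mul(-1, Q)))) = Add(-8, Mul(2, 0)) = Add(-8, 0) = -8)
Function('X')(G) = Mul(-2, G) (Function('X')(G) = Mul(Rational(-1, 2), Add(Mul(3, G), G)) = Mul(Rational(-1, 2), Mul(4, G)) = Mul(-2, G))
Function('s')(y) = Mul(-12, y) (Function('s')(y) = Mul(Mul(-2, 6), y) = Mul(-12, y))
Mul(-249, Add(Function('F')(8, -3), Function('s')(-3))) = Mul(-249, Add(-8, Mul(-12, -3))) = Mul(-249, Add(-8, 36)) = Mul(-249, 28) = -6972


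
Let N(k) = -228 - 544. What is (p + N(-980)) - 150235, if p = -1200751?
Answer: -1351758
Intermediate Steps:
N(k) = -772
(p + N(-980)) - 150235 = (-1200751 - 772) - 150235 = -1201523 - 150235 = -1351758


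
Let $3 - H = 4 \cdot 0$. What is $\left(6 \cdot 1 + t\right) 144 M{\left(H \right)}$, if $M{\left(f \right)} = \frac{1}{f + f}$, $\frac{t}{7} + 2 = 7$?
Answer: $984$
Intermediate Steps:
$t = 35$ ($t = -14 + 7 \cdot 7 = -14 + 49 = 35$)
$H = 3$ ($H = 3 - 4 \cdot 0 = 3 - 0 = 3 + 0 = 3$)
$M{\left(f \right)} = \frac{1}{2 f}$
$\left(6 \cdot 1 + t\right) 144 M{\left(H \right)} = \left(6 \cdot 1 + 35\right) 144 \frac{1}{2 \cdot 3} = \left(6 + 35\right) 144 \cdot \frac{1}{2} \cdot \frac{1}{3} = 41 \cdot 144 \cdot \frac{1}{6} = 5904 \cdot \frac{1}{6} = 984$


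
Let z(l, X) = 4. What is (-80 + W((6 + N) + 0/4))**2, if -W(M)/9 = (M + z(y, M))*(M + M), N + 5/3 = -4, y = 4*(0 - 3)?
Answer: 11236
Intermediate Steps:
y = -12 (y = 4*(-3) = -12)
N = -17/3 (N = -5/3 - 4 = -17/3 ≈ -5.6667)
W(M) = -18*M*(4 + M) (W(M) = -9*(M + 4)*(M + M) = -9*(4 + M)*2*M = -18*M*(4 + M))
(-80 + W((6 + N) + 0/4))**2 = (-80 - 18*((6 - 17/3) + 0/4)*(4 + ((6 - 17/3) + 0/4)))**2 = (-80 - 18*(1/3 + 0*(1/4))*(4 + (1/3 + 0*(1/4))))**2 = (-80 - 18*(1/3 + 0)*(4 + (1/3 + 0)))**2 = (-80 - 18*1/3*(4 + 1/3))**2 = (-80 - 18*1/3*13/3)**2 = (-80 - 26)**2 = (-106)**2 = 11236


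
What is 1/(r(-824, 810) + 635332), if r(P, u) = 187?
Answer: 1/635519 ≈ 1.5735e-6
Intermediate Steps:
1/(r(-824, 810) + 635332) = 1/(187 + 635332) = 1/635519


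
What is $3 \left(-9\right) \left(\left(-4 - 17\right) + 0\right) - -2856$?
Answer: $3423$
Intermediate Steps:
$3 \left(-9\right) \left(\left(-4 - 17\right) + 0\right) - -2856 = - 27 \left(-21 + 0\right) + 2856 = \left(-27\right) \left(-21\right) + 2856 = 567 + 2856 = 3423$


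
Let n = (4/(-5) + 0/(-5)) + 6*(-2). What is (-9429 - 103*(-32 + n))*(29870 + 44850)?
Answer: -359746912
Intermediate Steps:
n = -64/5 (n = (4*(-⅕) + 0*(-⅕)) - 12 = (-⅘ + 0) - 12 = -⅘ - 12 = -64/5 ≈ -12.800)
(-9429 - 103*(-32 + n))*(29870 + 44850) = (-9429 - 103*(-32 - 64/5))*(29870 + 44850) = (-9429 - 103*(-224/5))*74720 = (-9429 + 23072/5)*74720 = -24073/5*74720 = -359746912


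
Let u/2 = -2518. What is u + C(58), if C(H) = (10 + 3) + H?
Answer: -4965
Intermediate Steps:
u = -5036 (u = 2*(-2518) = -5036)
C(H) = 13 + H
u + C(58) = -5036 + (13 + 58) = -5036 + 71 = -4965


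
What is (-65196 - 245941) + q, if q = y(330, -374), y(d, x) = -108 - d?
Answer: -311575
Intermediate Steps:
q = -438 (q = -108 - 1*330 = -108 - 330 = -438)
(-65196 - 245941) + q = (-65196 - 245941) - 438 = -311137 - 438 = -311575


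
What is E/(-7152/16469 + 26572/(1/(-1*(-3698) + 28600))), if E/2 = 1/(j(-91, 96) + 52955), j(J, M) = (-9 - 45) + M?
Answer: 16469/374531537850436932 ≈ 4.3972e-14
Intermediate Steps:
j(J, M) = -54 + M
E = 2/52997 (E = 2/((-54 + 96) + 52955) = 2/(42 + 52955) = 2/52997 ≈ 3.7738e-5)
E/(-7152/16469 + 26572/(1/(-1*(-3698) + 28600))) = 2/(52997*(-7152/16469 + 26572/(1/(-1*(-3698) + 28600)))) = 2/(52997*(-7152*1/16469 + 26572/(1/(3698 + 28600)))) = 2/(52997*(-7152/16469 + 26572/(1/32298))) = 2/(52997*(-7152/16469 + 26572*32298)) = 2/(52997*(-7152/16469 + 858222456)) = 2/(52997*(14134065620712/16469)) = (2/52997)*(16469/14134065620712) = 16469/374531537850436932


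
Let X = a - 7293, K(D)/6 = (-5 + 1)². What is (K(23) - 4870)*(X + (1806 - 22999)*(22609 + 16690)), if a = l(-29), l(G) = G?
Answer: 3976126292446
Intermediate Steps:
a = -29
K(D) = 96 (K(D) = 6*(-5 + 1)² = 6*(-4)² = 6*16 = 96)
X = -7322 (X = -29 - 7293 = -7322)
(K(23) - 4870)*(X + (1806 - 22999)*(22609 + 16690)) = (96 - 4870)*(-7322 + (1806 - 22999)*(22609 + 16690)) = -4774*(-7322 - 21193*39299) = -4774*(-7322 - 832863707) = -4774*(-832871029) = 3976126292446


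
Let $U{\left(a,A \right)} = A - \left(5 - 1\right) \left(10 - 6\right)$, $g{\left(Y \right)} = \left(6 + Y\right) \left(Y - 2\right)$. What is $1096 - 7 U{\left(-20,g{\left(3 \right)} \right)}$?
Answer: $1145$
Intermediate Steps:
$g{\left(Y \right)} = \left(-2 + Y\right) \left(6 + Y\right)$ ($g{\left(Y \right)} = \left(6 + Y\right) \left(-2 + Y\right) = \left(-2 + Y\right) \left(6 + Y\right)$)
$U{\left(a,A \right)} = -16 + A$ ($U{\left(a,A \right)} = A - 4 \cdot 4 = A - 16 = -16 + A$)
$1096 - 7 U{\left(-20,g{\left(3 \right)} \right)} = 1096 - 7 \left(-16 + \left(-12 + 3^{2} + 4 \cdot 3\right)\right) = 1096 - 7 \left(-16 + \left(-12 + 9 + 12\right)\right) = 1096 - 7 \left(-16 + 9\right) = 1096 - -49 = 1096 + 49 = 1145$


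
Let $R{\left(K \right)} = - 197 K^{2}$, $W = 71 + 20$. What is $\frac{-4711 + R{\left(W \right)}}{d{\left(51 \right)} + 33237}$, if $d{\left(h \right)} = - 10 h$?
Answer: $- \frac{545356}{10909} \approx -49.991$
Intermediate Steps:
$W = 91$
$\frac{-4711 + R{\left(W \right)}}{d{\left(51 \right)} + 33237} = \frac{-4711 - 197 \cdot 91^{2}}{\left(-10\right) 51 + 33237} = \frac{-4711 - 1631357}{-510 + 33237} = \frac{-4711 - 1631357}{32727} = \left(-1636068\right) \frac{1}{32727} = - \frac{545356}{10909}$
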